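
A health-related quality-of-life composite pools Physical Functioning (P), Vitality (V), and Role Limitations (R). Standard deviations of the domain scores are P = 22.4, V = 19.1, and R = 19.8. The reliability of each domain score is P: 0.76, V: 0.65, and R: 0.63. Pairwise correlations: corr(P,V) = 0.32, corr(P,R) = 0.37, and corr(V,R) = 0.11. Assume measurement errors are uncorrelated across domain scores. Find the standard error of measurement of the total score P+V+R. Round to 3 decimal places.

Var(total) = 1258.61 + 685.222 = 1943.83.
True-score variance = 865.449 + 685.222 = 1550.67, so reliability = 0.7977.
Error variance = 1943.83 − 1550.67 = 393.161; SEM = √393.161 = 19.828.

19.828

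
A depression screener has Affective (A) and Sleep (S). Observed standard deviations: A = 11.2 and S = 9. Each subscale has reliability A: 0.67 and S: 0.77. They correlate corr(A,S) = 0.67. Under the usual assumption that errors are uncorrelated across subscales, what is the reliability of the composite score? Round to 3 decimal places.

0.824

Var(A+S) = 11.2² + 9² + 2·[11.2·9·0.67] = 206.44 + 135.072 = 341.512.
With uncorrelated errors the cross-covariances are all true-score covariance, so they carry over unchanged; only the diagonal terms shrink to ρᵢσᵢ².
True-score variance = [11.2²·0.67 + 9²·0.77] + 135.072 = 146.415 + 135.072 = 281.487.
Reliability = 281.487 / 341.512 = 0.824.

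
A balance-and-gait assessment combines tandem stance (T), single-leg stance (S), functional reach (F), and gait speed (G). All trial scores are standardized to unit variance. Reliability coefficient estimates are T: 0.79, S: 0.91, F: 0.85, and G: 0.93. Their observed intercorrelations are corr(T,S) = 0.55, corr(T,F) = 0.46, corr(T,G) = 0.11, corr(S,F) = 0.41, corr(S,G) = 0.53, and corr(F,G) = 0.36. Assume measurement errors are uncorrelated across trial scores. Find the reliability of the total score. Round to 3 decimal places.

Var(T+S+F+G) = 4 + 2·[0.55 + 0.46 + 0.11 + 0.41 + 0.53 + 0.36] = 4 + 4.84 = 8.84.
With uncorrelated errors the cross-covariances are all true-score covariance, so they carry over unchanged; only the diagonal terms shrink to ρᵢσᵢ².
True-score variance = [0.79 + 0.91 + 0.85 + 0.93] + 4.84 = 3.48 + 4.84 = 8.32.
Reliability = 8.32 / 8.84 = 0.941.

0.941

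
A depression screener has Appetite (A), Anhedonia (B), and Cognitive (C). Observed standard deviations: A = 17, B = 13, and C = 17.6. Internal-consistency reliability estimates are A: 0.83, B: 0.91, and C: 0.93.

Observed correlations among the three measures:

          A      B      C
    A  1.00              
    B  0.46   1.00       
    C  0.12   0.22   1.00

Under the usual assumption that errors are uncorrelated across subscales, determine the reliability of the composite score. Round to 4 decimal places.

Var(A+B+C) = 17² + 13² + 17.6² + 2·[17·13·0.46 + 17·17.6·0.12 + 13·17.6·0.22] = 767.76 + 375.8 = 1143.56.
Because errors are independent across components, Cov(Tᵢ,Tⱼ) = Cov(Xᵢ,Xⱼ); the off-diagonal part of the true-score variance is the same as above.
True-score variance = [17²·0.83 + 13²·0.91 + 17.6²·0.93] + 375.8 = 681.737 + 375.8 = 1057.54.
Reliability = 1057.54 / 1143.56 = 0.9248.

0.9248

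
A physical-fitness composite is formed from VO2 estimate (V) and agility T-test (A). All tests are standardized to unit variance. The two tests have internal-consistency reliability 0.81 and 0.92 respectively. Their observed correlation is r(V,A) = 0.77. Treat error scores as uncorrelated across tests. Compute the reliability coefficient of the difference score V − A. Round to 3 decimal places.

0.413

Var(V−A) = 1 + 1 − 2·0.77 = 2 − 1.54 = 0.46.
Because errors are independent across components, Cov(Tᵢ,Tⱼ) = Cov(Xᵢ,Xⱼ); the off-diagonal part of the true-score variance is the same as above.
True-score variance = [0.81 + 0.92] − 1.54 = 1.73 − 1.54 = 0.19.
Reliability = 0.19 / 0.46 = 0.413.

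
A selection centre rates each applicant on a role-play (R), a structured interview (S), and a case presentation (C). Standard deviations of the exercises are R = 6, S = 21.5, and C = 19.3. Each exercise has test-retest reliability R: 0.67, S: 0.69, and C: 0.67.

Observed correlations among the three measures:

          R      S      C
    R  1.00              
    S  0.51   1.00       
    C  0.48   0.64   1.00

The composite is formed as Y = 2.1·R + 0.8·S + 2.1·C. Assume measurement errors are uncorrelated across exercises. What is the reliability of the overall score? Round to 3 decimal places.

0.815

Var(Y) = 2.1²·6² + 0.8²·21.5² + 2.1²·19.3² + 2·[1.68·6·21.5·0.51 + 4.41·6·19.3·0.48 + 1.68·21.5·19.3·0.64] = 2097.28 + 1603.61 = 3700.89.
Because errors are independent across components, Cov(Tᵢ,Tⱼ) = Cov(Xᵢ,Xⱼ); the off-diagonal part of the true-score variance is the same as above.
True-score variance = [2.1²·6²·0.67 + 0.8²·21.5²·0.69 + 2.1²·19.3²·0.67] + 1603.61 = 1411.1 + 1603.61 = 3014.71.
Reliability = 3014.71 / 3700.89 = 0.815.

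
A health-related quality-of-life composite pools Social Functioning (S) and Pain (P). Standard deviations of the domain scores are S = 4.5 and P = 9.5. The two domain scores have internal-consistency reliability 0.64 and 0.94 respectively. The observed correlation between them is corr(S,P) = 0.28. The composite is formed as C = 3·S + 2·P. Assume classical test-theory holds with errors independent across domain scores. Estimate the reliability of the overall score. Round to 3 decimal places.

0.873

Var(C) = 3²·4.5² + 2²·9.5² + 2·[6·4.5·9.5·0.28] = 543.25 + 143.64 = 686.89.
With uncorrelated errors the cross-covariances are all true-score covariance, so they carry over unchanged; only the diagonal terms shrink to ρᵢσᵢ².
True-score variance = [3²·4.5²·0.64 + 2²·9.5²·0.94] + 143.64 = 455.98 + 143.64 = 599.62.
Reliability = 599.62 / 686.89 = 0.873.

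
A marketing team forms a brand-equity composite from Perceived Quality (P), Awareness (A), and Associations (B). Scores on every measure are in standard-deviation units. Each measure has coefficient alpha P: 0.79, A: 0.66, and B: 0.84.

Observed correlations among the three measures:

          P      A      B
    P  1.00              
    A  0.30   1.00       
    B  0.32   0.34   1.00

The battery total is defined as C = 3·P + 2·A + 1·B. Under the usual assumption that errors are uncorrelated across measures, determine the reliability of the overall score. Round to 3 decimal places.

Var(C) = 3² + 2² + 1 + 2·[6·0.30 + 3·0.32 + 2·0.34] = 14 + 6.88 = 20.88.
With uncorrelated errors the cross-covariances are all true-score covariance, so they carry over unchanged; only the diagonal terms shrink to ρᵢσᵢ².
True-score variance = [3²·0.79 + 2²·0.66 + 0.84] + 6.88 = 10.59 + 6.88 = 17.47.
Reliability = 17.47 / 20.88 = 0.837.

0.837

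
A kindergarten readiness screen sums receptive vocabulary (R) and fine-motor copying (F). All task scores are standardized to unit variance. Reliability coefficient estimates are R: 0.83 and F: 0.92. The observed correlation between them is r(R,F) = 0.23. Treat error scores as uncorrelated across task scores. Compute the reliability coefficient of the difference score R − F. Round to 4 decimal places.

0.8377

Var(R−F) = 1 + 1 − 2·0.23 = 2 − 0.46 = 1.54.
With uncorrelated errors the cross-covariances are all true-score covariance, so they carry over unchanged; only the diagonal terms shrink to ρᵢσᵢ².
True-score variance = [0.83 + 0.92] − 0.46 = 1.75 − 0.46 = 1.29.
Reliability = 1.29 / 1.54 = 0.8377.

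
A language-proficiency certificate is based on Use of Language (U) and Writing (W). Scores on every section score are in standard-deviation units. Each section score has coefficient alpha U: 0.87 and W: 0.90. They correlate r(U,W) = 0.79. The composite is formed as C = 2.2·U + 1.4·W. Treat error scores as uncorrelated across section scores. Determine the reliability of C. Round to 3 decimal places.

Var(C) = 2.2² + 1.4² + 2·[3.08·0.79] = 6.8 + 4.8664 = 11.6664.
With uncorrelated errors the cross-covariances are all true-score covariance, so they carry over unchanged; only the diagonal terms shrink to ρᵢσᵢ².
True-score variance = [2.2²·0.87 + 1.4²·0.90] + 4.8664 = 5.9748 + 4.8664 = 10.8412.
Reliability = 10.8412 / 11.6664 = 0.929.

0.929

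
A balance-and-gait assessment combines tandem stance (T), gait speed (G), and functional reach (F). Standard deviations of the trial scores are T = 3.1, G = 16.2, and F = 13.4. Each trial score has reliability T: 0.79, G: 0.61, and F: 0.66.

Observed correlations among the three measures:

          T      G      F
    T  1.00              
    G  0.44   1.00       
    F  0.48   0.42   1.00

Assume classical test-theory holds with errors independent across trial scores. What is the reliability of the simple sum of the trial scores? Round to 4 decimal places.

0.7696

Var(T+G+F) = 3.1² + 16.2² + 13.4² + 2·[3.1·16.2·0.44 + 3.1·13.4·0.48 + 16.2·13.4·0.42] = 451.61 + 266.419 = 718.029.
With uncorrelated errors the cross-covariances are all true-score covariance, so they carry over unchanged; only the diagonal terms shrink to ρᵢσᵢ².
True-score variance = [3.1²·0.79 + 16.2²·0.61 + 13.4²·0.66] + 266.419 = 286.19 + 266.419 = 552.609.
Reliability = 552.609 / 718.029 = 0.7696.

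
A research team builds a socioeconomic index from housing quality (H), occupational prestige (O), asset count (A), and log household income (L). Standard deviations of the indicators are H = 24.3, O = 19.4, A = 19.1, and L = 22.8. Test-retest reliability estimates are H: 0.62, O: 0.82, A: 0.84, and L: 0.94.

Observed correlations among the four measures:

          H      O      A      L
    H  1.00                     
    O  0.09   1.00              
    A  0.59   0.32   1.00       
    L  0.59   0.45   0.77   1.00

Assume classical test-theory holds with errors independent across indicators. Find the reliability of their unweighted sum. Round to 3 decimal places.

0.914

Var(H+O+A+L) = 24.3² + 19.4² + 19.1² + 22.8² + 2·[24.3·19.4·0.09 + 24.3·19.1·0.59 + 24.3·22.8·0.59 + 19.4·19.1·0.32 + 19.4·22.8·0.45 + 19.1·22.8·0.77] = 1851.5 + 2592.17 = 4443.67.
Under uncorrelated errors the observed covariances equal the true-score covariances, so only the own-variance terms attenuate.
True-score variance = [24.3²·0.62 + 19.4²·0.82 + 19.1²·0.84 + 22.8²·0.94] + 2592.17 = 1469.81 + 2592.17 = 4061.98.
Reliability = 4061.98 / 4443.67 = 0.914.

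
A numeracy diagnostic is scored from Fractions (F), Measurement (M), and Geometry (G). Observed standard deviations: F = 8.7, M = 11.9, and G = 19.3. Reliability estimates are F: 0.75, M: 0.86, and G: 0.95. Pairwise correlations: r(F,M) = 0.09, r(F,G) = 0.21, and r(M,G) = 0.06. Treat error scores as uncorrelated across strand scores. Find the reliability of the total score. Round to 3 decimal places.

0.919

Var(F+M+G) = 8.7² + 11.9² + 19.3² + 2·[8.7·11.9·0.09 + 8.7·19.3·0.21 + 11.9·19.3·0.06] = 589.79 + 116.718 = 706.508.
Because errors are independent across components, Cov(Tᵢ,Tⱼ) = Cov(Xᵢ,Xⱼ); the off-diagonal part of the true-score variance is the same as above.
True-score variance = [8.7²·0.75 + 11.9²·0.86 + 19.3²·0.95] + 116.718 = 532.418 + 116.718 = 649.136.
Reliability = 649.136 / 706.508 = 0.919.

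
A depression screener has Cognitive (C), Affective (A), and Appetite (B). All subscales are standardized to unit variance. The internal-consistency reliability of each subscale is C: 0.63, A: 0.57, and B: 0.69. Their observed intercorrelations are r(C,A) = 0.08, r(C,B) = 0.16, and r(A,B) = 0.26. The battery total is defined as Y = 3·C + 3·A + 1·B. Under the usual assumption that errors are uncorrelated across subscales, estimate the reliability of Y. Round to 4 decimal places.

Var(Y) = 3² + 3² + 1 + 2·[9·0.08 + 3·0.16 + 3·0.26] = 19 + 3.96 = 22.96.
Under uncorrelated errors the observed covariances equal the true-score covariances, so only the own-variance terms attenuate.
True-score variance = [3²·0.63 + 3²·0.57 + 0.69] + 3.96 = 11.49 + 3.96 = 15.45.
Reliability = 15.45 / 22.96 = 0.6729.

0.6729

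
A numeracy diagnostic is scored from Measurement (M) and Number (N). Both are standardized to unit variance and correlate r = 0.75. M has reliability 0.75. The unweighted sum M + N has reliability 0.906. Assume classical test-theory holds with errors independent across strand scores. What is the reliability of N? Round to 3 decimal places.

0.921

Var(M+N) = 2 + 2·0.75 = 3.500.
True-score variance = ρ_M + ρ_N + 2·0.75, so 0.906 = (0.75 + ρ_N + 1.50) / 3.500.
ρ_N = 0.906·3.500 − 0.75 − 1.50 = 0.921.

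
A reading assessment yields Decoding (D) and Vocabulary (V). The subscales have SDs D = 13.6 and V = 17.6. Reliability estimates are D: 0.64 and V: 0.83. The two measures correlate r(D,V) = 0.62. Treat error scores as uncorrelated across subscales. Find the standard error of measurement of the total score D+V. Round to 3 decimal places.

Var(total) = 494.72 + 296.806 = 791.526.
True-score variance = 375.475 + 296.806 = 672.282, so reliability = 0.8493.
Error variance = 791.526 − 672.282 = 119.245; SEM = √119.245 = 10.920.

10.920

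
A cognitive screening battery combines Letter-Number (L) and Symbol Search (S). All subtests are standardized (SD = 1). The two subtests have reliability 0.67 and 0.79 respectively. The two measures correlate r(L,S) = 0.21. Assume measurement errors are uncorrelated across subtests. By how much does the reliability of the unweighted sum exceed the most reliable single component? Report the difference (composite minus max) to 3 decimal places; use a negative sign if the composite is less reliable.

-0.013

Var(sum) = 2 + 0.42 = 2.42; true-score variance = 1.46 + 0.42 = 1.88; composite reliability = 0.7769.
Max component reliability = 0.7900.
Difference = 0.7769 − 0.7900 = -0.013.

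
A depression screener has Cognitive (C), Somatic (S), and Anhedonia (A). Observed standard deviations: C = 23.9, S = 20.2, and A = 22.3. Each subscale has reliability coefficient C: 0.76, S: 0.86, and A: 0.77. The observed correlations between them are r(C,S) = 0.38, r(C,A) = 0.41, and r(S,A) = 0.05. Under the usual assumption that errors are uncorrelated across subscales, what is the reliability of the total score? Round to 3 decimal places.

0.867

Var(C+S+A) = 23.9² + 20.2² + 22.3² + 2·[23.9·20.2·0.38 + 23.9·22.3·0.41 + 20.2·22.3·0.05] = 1476.54 + 848.994 = 2325.53.
Under uncorrelated errors the observed covariances equal the true-score covariances, so only the own-variance terms attenuate.
True-score variance = [23.9²·0.76 + 20.2²·0.86 + 22.3²·0.77] + 848.994 = 1167.95 + 848.994 = 2016.94.
Reliability = 2016.94 / 2325.53 = 0.867.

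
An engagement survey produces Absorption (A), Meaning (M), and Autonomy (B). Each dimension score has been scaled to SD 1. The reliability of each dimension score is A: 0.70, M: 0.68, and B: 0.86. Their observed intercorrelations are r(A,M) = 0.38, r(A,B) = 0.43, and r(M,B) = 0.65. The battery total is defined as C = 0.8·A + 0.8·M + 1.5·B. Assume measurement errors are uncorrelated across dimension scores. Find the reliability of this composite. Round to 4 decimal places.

Var(C) = 0.8² + 0.8² + 1.5² + 2·[0.64·0.38 + 1.2·0.43 + 1.2·0.65] = 3.53 + 3.0784 = 6.6084.
Because errors are independent across components, Cov(Tᵢ,Tⱼ) = Cov(Xᵢ,Xⱼ); the off-diagonal part of the true-score variance is the same as above.
True-score variance = [0.8²·0.70 + 0.8²·0.68 + 1.5²·0.86] + 3.0784 = 2.8182 + 3.0784 = 5.8966.
Reliability = 5.8966 / 6.6084 = 0.8923.

0.8923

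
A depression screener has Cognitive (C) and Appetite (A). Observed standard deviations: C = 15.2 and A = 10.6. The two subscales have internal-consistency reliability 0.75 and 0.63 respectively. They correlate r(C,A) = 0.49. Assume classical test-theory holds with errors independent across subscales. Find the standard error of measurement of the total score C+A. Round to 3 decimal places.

Var(total) = 343.4 + 157.898 = 501.298.
True-score variance = 244.067 + 157.898 = 401.964, so reliability = 0.8018.
Error variance = 501.298 − 401.964 = 99.3332; SEM = √99.3332 = 9.967.

9.967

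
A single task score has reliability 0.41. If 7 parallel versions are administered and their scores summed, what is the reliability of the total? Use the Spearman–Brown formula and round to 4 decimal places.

0.8295

ρ_k = kρ / (1 + (k−1)ρ) = 7·0.41 / (1 + 6·0.41) = 2.870 / 3.460 = 0.8295.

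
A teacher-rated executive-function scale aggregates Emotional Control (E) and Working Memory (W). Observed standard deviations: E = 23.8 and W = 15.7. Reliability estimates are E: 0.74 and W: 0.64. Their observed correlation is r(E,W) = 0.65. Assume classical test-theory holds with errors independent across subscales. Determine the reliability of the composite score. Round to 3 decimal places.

Var(E+W) = 23.8² + 15.7² + 2·[23.8·15.7·0.65] = 812.93 + 485.758 = 1298.69.
With uncorrelated errors the cross-covariances are all true-score covariance, so they carry over unchanged; only the diagonal terms shrink to ρᵢσᵢ².
True-score variance = [23.8²·0.74 + 15.7²·0.64] + 485.758 = 576.919 + 485.758 = 1062.68.
Reliability = 1062.68 / 1298.69 = 0.818.

0.818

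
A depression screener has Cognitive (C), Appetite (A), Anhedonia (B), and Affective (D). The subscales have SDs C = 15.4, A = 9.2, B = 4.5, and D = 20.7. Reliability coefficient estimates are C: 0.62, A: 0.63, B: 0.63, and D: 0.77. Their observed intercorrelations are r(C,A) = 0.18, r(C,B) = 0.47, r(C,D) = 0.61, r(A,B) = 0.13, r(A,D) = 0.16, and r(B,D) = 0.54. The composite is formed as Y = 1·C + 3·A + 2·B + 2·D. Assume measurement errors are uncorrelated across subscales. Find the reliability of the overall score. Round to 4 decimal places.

Var(Y) = 15.4² + 3²·9.2² + 2²·4.5² + 2²·20.7² + 2·[3·15.4·9.2·0.18 + 2·15.4·4.5·0.47 + 2·15.4·20.7·0.61 + 6·9.2·4.5·0.13 + 6·9.2·20.7·0.16 + 4·4.5·20.7·0.54] = 2793.88 + 1893.76 = 4687.64.
With uncorrelated errors the cross-covariances are all true-score covariance, so they carry over unchanged; only the diagonal terms shrink to ρᵢσᵢ².
True-score variance = [15.4²·0.62 + 3²·9.2²·0.63 + 2²·4.5²·0.63 + 2²·20.7²·0.77] + 1893.76 = 1997.73 + 1893.76 = 3891.49.
Reliability = 3891.49 / 4687.64 = 0.8302.

0.8302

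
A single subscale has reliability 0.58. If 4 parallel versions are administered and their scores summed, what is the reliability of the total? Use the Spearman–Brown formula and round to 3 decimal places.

ρ_k = kρ / (1 + (k−1)ρ) = 4·0.58 / (1 + 3·0.58) = 2.320 / 2.740 = 0.847.

0.847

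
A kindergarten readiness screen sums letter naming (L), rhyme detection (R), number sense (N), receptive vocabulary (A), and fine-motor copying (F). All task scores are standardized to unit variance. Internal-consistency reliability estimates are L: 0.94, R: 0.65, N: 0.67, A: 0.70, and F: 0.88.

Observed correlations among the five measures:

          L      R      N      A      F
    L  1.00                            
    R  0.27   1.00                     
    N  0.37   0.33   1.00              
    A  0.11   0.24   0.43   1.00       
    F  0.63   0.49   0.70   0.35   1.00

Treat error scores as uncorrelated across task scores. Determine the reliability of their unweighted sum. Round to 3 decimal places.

0.910

Var(L+R+N+A+F) = 5 + 2·[0.27 + 0.37 + 0.11 + 0.63 + 0.33 + 0.24 + 0.49 + 0.43 + 0.70 + 0.35] = 5 + 7.84 = 12.84.
With uncorrelated errors the cross-covariances are all true-score covariance, so they carry over unchanged; only the diagonal terms shrink to ρᵢσᵢ².
True-score variance = [0.94 + 0.65 + 0.67 + 0.70 + 0.88] + 7.84 = 3.84 + 7.84 = 11.68.
Reliability = 11.68 / 12.84 = 0.910.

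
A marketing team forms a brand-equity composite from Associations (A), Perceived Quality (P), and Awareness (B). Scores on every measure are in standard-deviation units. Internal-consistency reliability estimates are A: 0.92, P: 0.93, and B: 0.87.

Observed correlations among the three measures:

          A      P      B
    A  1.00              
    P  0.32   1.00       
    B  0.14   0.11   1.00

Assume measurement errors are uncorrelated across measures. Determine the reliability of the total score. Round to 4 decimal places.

Var(A+P+B) = 3 + 2·[0.32 + 0.14 + 0.11] = 3 + 1.14 = 4.14.
Under uncorrelated errors the observed covariances equal the true-score covariances, so only the own-variance terms attenuate.
True-score variance = [0.92 + 0.93 + 0.87] + 1.14 = 2.72 + 1.14 = 3.86.
Reliability = 3.86 / 4.14 = 0.9324.

0.9324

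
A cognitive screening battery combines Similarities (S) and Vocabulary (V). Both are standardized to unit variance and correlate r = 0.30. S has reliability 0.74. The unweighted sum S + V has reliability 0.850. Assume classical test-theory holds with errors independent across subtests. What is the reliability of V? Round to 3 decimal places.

0.870

Var(S+V) = 2 + 2·0.30 = 2.600.
True-score variance = ρ_S + ρ_V + 2·0.30, so 0.850 = (0.74 + ρ_V + 0.60) / 2.600.
ρ_V = 0.850·2.600 − 0.74 − 0.60 = 0.870.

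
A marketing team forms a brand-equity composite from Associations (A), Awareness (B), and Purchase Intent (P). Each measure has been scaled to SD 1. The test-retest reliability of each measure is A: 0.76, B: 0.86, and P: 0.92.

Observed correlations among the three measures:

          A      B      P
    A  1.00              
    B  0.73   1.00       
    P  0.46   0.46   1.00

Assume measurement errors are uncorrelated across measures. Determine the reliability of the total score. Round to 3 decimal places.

0.927

Var(A+B+P) = 3 + 2·[0.73 + 0.46 + 0.46] = 3 + 3.3 = 6.3.
With uncorrelated errors the cross-covariances are all true-score covariance, so they carry over unchanged; only the diagonal terms shrink to ρᵢσᵢ².
True-score variance = [0.76 + 0.86 + 0.92] + 3.3 = 2.54 + 3.3 = 5.84.
Reliability = 5.84 / 6.3 = 0.927.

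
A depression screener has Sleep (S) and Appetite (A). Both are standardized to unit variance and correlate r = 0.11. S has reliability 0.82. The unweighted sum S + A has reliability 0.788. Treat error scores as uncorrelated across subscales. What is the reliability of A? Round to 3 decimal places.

Var(S+A) = 2 + 2·0.11 = 2.220.
True-score variance = ρ_S + ρ_A + 2·0.11, so 0.788 = (0.82 + ρ_A + 0.22) / 2.220.
ρ_A = 0.788·2.220 − 0.82 − 0.22 = 0.709.

0.709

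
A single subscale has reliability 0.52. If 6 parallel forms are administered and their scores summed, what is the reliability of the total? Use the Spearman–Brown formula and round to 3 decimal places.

0.867

ρ_k = kρ / (1 + (k−1)ρ) = 6·0.52 / (1 + 5·0.52) = 3.120 / 3.600 = 0.867.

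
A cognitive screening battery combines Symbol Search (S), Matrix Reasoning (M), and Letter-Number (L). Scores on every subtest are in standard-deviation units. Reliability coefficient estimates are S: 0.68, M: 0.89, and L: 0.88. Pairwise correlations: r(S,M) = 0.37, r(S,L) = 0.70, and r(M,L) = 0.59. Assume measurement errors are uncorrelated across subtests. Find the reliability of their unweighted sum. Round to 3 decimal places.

Var(S+M+L) = 3 + 2·[0.37 + 0.70 + 0.59] = 3 + 3.32 = 6.32.
Because errors are independent across components, Cov(Tᵢ,Tⱼ) = Cov(Xᵢ,Xⱼ); the off-diagonal part of the true-score variance is the same as above.
True-score variance = [0.68 + 0.89 + 0.88] + 3.32 = 2.45 + 3.32 = 5.77.
Reliability = 5.77 / 6.32 = 0.913.

0.913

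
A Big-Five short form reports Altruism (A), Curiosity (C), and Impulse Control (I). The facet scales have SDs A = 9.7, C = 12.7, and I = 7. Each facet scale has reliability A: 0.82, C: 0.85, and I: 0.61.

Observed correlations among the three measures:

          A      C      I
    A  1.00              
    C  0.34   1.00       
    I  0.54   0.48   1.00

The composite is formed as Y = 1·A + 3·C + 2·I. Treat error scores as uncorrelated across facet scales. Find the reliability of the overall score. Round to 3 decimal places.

0.883

Var(Y) = 9.7² + 3²·12.7² + 2²·7² + 2·[3·9.7·12.7·0.34 + 2·9.7·7·0.54 + 6·12.7·7·0.48] = 1741.7 + 910.036 = 2651.74.
Under uncorrelated errors the observed covariances equal the true-score covariances, so only the own-variance terms attenuate.
True-score variance = [9.7²·0.82 + 3²·12.7²·0.85 + 2²·7²·0.61] + 910.036 = 1430.58 + 910.036 = 2340.62.
Reliability = 2340.62 / 2651.74 = 0.883.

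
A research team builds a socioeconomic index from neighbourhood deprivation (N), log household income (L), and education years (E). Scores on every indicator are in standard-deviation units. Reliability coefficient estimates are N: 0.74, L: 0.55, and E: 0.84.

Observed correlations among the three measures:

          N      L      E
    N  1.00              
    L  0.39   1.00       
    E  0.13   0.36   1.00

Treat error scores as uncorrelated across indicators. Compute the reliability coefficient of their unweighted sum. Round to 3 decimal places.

0.817

Var(N+L+E) = 3 + 2·[0.39 + 0.13 + 0.36] = 3 + 1.76 = 4.76.
Under uncorrelated errors the observed covariances equal the true-score covariances, so only the own-variance terms attenuate.
True-score variance = [0.74 + 0.55 + 0.84] + 1.76 = 2.13 + 1.76 = 3.89.
Reliability = 3.89 / 4.76 = 0.817.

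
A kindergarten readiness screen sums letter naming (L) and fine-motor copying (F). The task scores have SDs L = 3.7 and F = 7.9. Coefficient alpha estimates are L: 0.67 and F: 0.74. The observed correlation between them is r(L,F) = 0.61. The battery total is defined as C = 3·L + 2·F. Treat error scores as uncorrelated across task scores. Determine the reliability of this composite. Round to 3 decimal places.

Var(C) = 3²·3.7² + 2²·7.9² + 2·[6·3.7·7.9·0.61] = 372.85 + 213.964 = 586.814.
Because errors are independent across components, Cov(Tᵢ,Tⱼ) = Cov(Xᵢ,Xⱼ); the off-diagonal part of the true-score variance is the same as above.
True-score variance = [3²·3.7²·0.67 + 2²·7.9²·0.74] + 213.964 = 267.284 + 213.964 = 481.248.
Reliability = 481.248 / 586.814 = 0.820.

0.820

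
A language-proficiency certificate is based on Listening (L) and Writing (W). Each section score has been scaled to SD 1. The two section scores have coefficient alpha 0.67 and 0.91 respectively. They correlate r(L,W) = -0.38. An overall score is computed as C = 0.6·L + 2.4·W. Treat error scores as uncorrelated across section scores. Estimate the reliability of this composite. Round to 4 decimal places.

0.8732

Var(C) = 0.6² + 2.4² + 2·[1.44·(-0.38)] = 6.12 − 1.0944 = 5.0256.
Under uncorrelated errors the observed covariances equal the true-score covariances, so only the own-variance terms attenuate.
True-score variance = [0.6²·0.67 + 2.4²·0.91] − 1.0944 = 5.4828 − 1.0944 = 4.3884.
Reliability = 4.3884 / 5.0256 = 0.8732.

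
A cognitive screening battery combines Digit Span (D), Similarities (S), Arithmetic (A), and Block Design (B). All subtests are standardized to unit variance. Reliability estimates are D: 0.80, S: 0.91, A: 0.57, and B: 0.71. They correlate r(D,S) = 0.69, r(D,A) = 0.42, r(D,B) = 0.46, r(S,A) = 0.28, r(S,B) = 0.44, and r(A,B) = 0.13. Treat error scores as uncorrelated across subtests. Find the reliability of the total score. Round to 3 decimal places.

0.886

Var(D+S+A+B) = 4 + 2·[0.69 + 0.42 + 0.46 + 0.28 + 0.44 + 0.13] = 4 + 4.84 = 8.84.
Under uncorrelated errors the observed covariances equal the true-score covariances, so only the own-variance terms attenuate.
True-score variance = [0.80 + 0.91 + 0.57 + 0.71] + 4.84 = 2.99 + 4.84 = 7.83.
Reliability = 7.83 / 8.84 = 0.886.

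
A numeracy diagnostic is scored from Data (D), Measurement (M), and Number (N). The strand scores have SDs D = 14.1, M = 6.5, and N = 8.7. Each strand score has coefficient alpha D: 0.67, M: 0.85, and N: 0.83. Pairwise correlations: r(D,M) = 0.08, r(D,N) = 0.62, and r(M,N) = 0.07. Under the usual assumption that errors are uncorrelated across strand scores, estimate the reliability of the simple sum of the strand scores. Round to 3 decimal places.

0.827

Var(D+M+N) = 14.1² + 6.5² + 8.7² + 2·[14.1·6.5·0.08 + 14.1·8.7·0.62 + 6.5·8.7·0.07] = 316.75 + 174.692 = 491.442.
Because errors are independent across components, Cov(Tᵢ,Tⱼ) = Cov(Xᵢ,Xⱼ); the off-diagonal part of the true-score variance is the same as above.
True-score variance = [14.1²·0.67 + 6.5²·0.85 + 8.7²·0.83] + 174.692 = 231.938 + 174.692 = 406.63.
Reliability = 406.63 / 491.442 = 0.827.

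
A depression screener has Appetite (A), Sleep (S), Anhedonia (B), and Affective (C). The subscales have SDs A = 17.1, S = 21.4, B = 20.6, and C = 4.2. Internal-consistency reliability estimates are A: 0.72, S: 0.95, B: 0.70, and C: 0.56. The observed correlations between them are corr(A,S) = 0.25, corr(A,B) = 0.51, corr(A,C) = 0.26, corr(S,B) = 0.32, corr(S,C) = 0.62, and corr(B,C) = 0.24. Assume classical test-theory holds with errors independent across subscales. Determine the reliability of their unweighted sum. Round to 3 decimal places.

0.891

Var(A+S+B+C) = 17.1² + 21.4² + 20.6² + 4.2² + 2·[17.1·21.4·0.25 + 17.1·20.6·0.51 + 17.1·4.2·0.26 + 21.4·20.6·0.32 + 21.4·4.2·0.62 + 20.6·4.2·0.24] = 1192.37 + 1014.74 = 2207.11.
Because errors are independent across components, Cov(Tᵢ,Tⱼ) = Cov(Xᵢ,Xⱼ); the off-diagonal part of the true-score variance is the same as above.
True-score variance = [17.1²·0.72 + 21.4²·0.95 + 20.6²·0.70 + 4.2²·0.56] + 1014.74 = 952.528 + 1014.74 = 1967.27.
Reliability = 1967.27 / 2207.11 = 0.891.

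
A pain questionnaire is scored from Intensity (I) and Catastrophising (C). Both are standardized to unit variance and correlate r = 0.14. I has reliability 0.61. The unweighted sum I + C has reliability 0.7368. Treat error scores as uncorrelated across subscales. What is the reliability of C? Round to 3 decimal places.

Var(I+C) = 2 + 2·0.14 = 2.280.
True-score variance = ρ_I + ρ_C + 2·0.14, so 0.7368 = (0.61 + ρ_C + 0.28) / 2.280.
ρ_C = 0.7368·2.280 − 0.61 − 0.28 = 0.790.

0.790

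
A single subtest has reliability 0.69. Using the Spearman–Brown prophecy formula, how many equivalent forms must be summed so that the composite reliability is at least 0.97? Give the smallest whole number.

k ≥ ρ*(1−ρ₁)/(ρ₁(1−ρ*)) = 0.97·0.31 / (0.69·0.03) = 14.527.
Smallest integer k = 15.

15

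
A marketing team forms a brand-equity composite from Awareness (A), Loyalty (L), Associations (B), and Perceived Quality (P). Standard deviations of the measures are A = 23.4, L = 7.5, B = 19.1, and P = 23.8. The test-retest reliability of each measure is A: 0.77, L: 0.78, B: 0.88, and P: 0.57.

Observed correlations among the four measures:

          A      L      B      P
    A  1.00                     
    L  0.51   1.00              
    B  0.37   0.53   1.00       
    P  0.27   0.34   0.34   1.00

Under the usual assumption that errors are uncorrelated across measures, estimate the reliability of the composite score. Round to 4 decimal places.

0.8546

Var(A+L+B+P) = 23.4² + 7.5² + 19.1² + 23.8² + 2·[23.4·7.5·0.51 + 23.4·19.1·0.37 + 23.4·23.8·0.27 + 7.5·19.1·0.53 + 7.5·23.8·0.34 + 19.1·23.8·0.34] = 1535.06 + 1392.82 = 2927.88.
Because errors are independent across components, Cov(Tᵢ,Tⱼ) = Cov(Xᵢ,Xⱼ); the off-diagonal part of the true-score variance is the same as above.
True-score variance = [23.4²·0.77 + 7.5²·0.78 + 19.1²·0.88 + 23.8²·0.57] + 1392.82 = 1109.4 + 1392.82 = 2502.22.
Reliability = 2502.22 / 2927.88 = 0.8546.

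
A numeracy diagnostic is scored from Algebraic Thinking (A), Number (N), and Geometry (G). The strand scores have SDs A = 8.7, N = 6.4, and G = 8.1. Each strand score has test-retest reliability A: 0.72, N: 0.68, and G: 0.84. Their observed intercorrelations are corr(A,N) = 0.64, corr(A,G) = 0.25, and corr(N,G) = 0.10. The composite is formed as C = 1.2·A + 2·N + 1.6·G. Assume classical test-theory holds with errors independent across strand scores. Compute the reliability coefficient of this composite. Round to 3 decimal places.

Var(C) = 1.2²·8.7² + 2²·6.4² + 1.6²·8.1² + 2·[2.4·8.7·6.4·0.64 + 1.92·8.7·8.1·0.25 + 3.2·6.4·8.1·0.10] = 440.795 + 271.878 = 712.673.
Under uncorrelated errors the observed covariances equal the true-score covariances, so only the own-variance terms attenuate.
True-score variance = [1.2²·8.7²·0.72 + 2²·6.4²·0.68 + 1.6²·8.1²·0.84] + 271.878 = 330.974 + 271.878 = 602.852.
Reliability = 602.852 / 712.673 = 0.846.

0.846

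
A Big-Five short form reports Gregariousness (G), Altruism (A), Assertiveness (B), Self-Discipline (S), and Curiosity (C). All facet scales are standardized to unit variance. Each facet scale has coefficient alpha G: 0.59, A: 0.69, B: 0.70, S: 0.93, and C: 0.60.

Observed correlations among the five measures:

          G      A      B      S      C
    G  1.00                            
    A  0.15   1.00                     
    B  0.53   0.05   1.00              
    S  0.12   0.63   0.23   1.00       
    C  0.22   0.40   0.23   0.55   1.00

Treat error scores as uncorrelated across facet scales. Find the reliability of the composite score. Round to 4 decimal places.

Var(G+A+B+S+C) = 5 + 2·[0.15 + 0.53 + 0.12 + 0.22 + 0.05 + 0.63 + 0.40 + 0.23 + 0.23 + 0.55] = 5 + 6.22 = 11.22.
Because errors are independent across components, Cov(Tᵢ,Tⱼ) = Cov(Xᵢ,Xⱼ); the off-diagonal part of the true-score variance is the same as above.
True-score variance = [0.59 + 0.69 + 0.70 + 0.93 + 0.60] + 6.22 = 3.51 + 6.22 = 9.73.
Reliability = 9.73 / 11.22 = 0.8672.

0.8672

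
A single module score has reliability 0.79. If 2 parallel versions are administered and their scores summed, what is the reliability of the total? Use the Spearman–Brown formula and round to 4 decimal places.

ρ_k = kρ / (1 + (k−1)ρ) = 2·0.79 / (1 + 1·0.79) = 1.580 / 1.790 = 0.8827.

0.8827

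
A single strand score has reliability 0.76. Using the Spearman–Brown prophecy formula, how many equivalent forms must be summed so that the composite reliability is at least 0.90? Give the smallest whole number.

k ≥ ρ*(1−ρ₁)/(ρ₁(1−ρ*)) = 0.90·0.24 / (0.76·0.10) = 2.842.
Smallest integer k = 3.

3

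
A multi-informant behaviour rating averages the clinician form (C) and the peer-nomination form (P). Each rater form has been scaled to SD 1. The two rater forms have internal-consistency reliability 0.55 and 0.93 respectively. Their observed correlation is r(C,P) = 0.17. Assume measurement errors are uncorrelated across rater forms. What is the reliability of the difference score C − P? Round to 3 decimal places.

0.687

Var(C−P) = 1 + 1 − 2·0.17 = 2 − 0.34 = 1.66.
Because errors are independent across components, Cov(Tᵢ,Tⱼ) = Cov(Xᵢ,Xⱼ); the off-diagonal part of the true-score variance is the same as above.
True-score variance = [0.55 + 0.93] − 0.34 = 1.48 − 0.34 = 1.14.
Reliability = 1.14 / 1.66 = 0.687.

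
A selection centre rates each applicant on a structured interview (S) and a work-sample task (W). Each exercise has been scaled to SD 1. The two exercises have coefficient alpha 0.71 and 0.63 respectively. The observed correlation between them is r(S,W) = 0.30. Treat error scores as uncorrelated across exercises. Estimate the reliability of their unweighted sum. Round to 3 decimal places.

0.746

Var(S+W) = 2 + 2·[0.30] = 2 + 0.6 = 2.6.
With uncorrelated errors the cross-covariances are all true-score covariance, so they carry over unchanged; only the diagonal terms shrink to ρᵢσᵢ².
True-score variance = [0.71 + 0.63] + 0.6 = 1.34 + 0.6 = 1.94.
Reliability = 1.94 / 2.6 = 0.746.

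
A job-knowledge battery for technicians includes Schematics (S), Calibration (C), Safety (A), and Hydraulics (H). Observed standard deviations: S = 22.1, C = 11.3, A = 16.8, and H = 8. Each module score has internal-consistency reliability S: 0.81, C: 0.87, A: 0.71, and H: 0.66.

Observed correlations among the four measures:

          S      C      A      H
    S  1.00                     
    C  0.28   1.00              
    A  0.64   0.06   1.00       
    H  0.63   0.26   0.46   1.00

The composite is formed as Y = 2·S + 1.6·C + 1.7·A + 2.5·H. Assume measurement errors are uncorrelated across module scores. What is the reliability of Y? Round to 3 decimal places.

0.894

Var(Y) = 2²·22.1² + 1.6²·11.3² + 1.7²·16.8² + 2.5²·8² + 2·[3.2·22.1·11.3·0.28 + 3.4·22.1·16.8·0.64 + 5·22.1·8·0.63 + 2.72·11.3·16.8·0.06 + 4·11.3·8·0.26 + 4.25·16.8·8·0.46] = 3496.2 + 3952.67 = 7448.87.
Because errors are independent across components, Cov(Tᵢ,Tⱼ) = Cov(Xᵢ,Xⱼ); the off-diagonal part of the true-score variance is the same as above.
True-score variance = [2²·22.1²·0.81 + 1.6²·11.3²·0.87 + 1.7²·16.8²·0.71 + 2.5²·8²·0.66] + 3952.67 = 2709.97 + 3952.67 = 6662.63.
Reliability = 6662.63 / 7448.87 = 0.894.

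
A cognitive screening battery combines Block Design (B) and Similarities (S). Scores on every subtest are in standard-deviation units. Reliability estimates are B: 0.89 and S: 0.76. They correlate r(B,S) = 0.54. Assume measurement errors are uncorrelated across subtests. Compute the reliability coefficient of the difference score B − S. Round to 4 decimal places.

Var(B−S) = 1 + 1 − 2·0.54 = 2 − 1.08 = 0.92.
With uncorrelated errors the cross-covariances are all true-score covariance, so they carry over unchanged; only the diagonal terms shrink to ρᵢσᵢ².
True-score variance = [0.89 + 0.76] − 1.08 = 1.65 − 1.08 = 0.57.
Reliability = 0.57 / 0.92 = 0.6196.

0.6196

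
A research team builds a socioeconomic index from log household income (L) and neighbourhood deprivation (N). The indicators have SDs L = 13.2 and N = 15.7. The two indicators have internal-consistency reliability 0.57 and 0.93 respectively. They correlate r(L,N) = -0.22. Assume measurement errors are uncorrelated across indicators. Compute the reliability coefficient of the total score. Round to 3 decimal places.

Var(L+N) = 13.2² + 15.7² + 2·[13.2·15.7·(-0.22)] = 420.73 − 91.1856 = 329.544.
Under uncorrelated errors the observed covariances equal the true-score covariances, so only the own-variance terms attenuate.
True-score variance = [13.2²·0.57 + 15.7²·0.93] − 91.1856 = 328.552 − 91.1856 = 237.367.
Reliability = 237.367 / 329.544 = 0.720.

0.720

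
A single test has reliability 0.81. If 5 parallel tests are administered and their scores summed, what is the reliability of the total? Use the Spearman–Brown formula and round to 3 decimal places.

ρ_k = kρ / (1 + (k−1)ρ) = 5·0.81 / (1 + 4·0.81) = 4.050 / 4.240 = 0.955.

0.955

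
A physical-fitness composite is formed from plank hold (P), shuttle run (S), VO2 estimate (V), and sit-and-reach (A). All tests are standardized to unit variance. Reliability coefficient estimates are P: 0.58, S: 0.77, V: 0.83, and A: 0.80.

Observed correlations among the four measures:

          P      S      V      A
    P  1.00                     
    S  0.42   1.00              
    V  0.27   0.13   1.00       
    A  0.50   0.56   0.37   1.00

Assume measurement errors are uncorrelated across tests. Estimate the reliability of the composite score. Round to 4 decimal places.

Var(P+S+V+A) = 4 + 2·[0.42 + 0.27 + 0.50 + 0.13 + 0.56 + 0.37] = 4 + 4.5 = 8.5.
With uncorrelated errors the cross-covariances are all true-score covariance, so they carry over unchanged; only the diagonal terms shrink to ρᵢσᵢ².
True-score variance = [0.58 + 0.77 + 0.83 + 0.80] + 4.5 = 2.98 + 4.5 = 7.48.
Reliability = 7.48 / 8.5 = 0.8800.

0.8800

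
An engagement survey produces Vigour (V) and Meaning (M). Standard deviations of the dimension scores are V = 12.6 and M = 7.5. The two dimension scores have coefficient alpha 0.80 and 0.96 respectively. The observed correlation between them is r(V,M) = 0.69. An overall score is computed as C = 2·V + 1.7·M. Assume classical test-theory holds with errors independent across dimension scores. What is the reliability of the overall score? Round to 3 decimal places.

Var(C) = 2²·12.6² + 1.7²·7.5² + 2·[3.4·12.6·7.5·0.69] = 797.602 + 443.394 = 1241.
Under uncorrelated errors the observed covariances equal the true-score covariances, so only the own-variance terms attenuate.
True-score variance = [2²·12.6²·0.80 + 1.7²·7.5²·0.96] + 443.394 = 664.092 + 443.394 = 1107.49.
Reliability = 1107.49 / 1241 = 0.892.

0.892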